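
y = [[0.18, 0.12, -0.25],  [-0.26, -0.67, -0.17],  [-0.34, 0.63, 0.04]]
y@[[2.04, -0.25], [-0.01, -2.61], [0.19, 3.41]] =[[0.32, -1.21], [-0.56, 1.23], [-0.69, -1.42]]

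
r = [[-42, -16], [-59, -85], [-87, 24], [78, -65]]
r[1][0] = -59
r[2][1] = 24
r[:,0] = [-42, -59, -87, 78]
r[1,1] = -85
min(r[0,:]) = -42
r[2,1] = 24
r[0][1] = -16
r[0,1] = -16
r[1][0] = -59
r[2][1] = 24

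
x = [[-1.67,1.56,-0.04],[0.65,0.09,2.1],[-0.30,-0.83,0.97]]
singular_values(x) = [2.6, 2.04, 0.95]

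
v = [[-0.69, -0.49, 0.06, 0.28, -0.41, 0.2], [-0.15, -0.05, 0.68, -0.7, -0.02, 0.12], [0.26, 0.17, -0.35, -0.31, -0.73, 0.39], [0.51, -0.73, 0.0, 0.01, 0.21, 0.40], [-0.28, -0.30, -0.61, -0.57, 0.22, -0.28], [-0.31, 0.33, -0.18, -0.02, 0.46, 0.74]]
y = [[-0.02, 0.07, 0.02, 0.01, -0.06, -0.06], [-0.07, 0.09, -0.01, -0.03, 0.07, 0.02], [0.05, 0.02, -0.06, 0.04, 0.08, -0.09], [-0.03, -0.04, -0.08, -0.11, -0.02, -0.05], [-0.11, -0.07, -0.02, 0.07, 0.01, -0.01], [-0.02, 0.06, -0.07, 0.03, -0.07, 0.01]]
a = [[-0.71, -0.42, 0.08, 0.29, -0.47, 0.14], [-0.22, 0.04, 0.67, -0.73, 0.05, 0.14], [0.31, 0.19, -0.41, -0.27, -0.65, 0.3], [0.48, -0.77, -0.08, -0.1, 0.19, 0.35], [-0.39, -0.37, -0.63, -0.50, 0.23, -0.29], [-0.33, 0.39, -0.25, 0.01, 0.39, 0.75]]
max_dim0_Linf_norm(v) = 0.74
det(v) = -0.99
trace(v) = -0.12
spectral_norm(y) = 0.16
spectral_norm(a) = 1.11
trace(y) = -0.08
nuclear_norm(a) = 6.01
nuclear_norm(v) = 5.99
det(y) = -0.00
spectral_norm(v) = 1.01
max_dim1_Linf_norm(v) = 0.74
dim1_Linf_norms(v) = [0.69, 0.7, 0.73, 0.73, 0.61, 0.74]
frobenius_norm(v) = 2.45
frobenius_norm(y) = 0.34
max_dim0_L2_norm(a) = 1.07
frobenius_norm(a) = 2.46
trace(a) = -0.20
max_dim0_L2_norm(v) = 1.0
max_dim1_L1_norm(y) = 0.34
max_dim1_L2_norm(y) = 0.15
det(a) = -0.98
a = v + y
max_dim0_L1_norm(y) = 0.35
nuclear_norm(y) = 0.82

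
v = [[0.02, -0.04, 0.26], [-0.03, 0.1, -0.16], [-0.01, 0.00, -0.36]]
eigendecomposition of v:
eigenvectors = [[-0.38, 0.97, -0.54], [0.92, 0.25, 0.25], [0.01, -0.03, 0.81]]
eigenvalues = [0.11, 0.0, -0.35]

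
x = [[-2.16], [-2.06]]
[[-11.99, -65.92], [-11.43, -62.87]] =x@[[5.55, 30.52]]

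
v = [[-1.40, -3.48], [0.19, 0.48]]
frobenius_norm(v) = 3.79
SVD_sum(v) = [[-1.40,-3.48], [0.19,0.48]] + [[-0.00, 0.00],[-0.0, 0.0]]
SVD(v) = [[-0.99, 0.14], [0.14, 0.99]] @ diag([3.786408834812403, 0.0028523068879155746]) @ [[0.37, 0.93], [-0.93, 0.37]]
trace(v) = -0.92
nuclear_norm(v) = 3.79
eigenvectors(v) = [[-0.99,0.93], [0.13,-0.38]]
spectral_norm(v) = 3.79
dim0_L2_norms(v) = [1.41, 3.51]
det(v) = -0.01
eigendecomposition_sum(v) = [[-1.39, -3.44], [0.19, 0.46]] + [[-0.01, -0.04], [0.00, 0.02]]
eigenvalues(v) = [-0.93, 0.01]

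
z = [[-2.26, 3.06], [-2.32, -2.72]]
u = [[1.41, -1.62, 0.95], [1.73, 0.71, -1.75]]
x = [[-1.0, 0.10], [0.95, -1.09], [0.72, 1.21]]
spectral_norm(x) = 1.68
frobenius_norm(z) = 5.22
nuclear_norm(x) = 3.18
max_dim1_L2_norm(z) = 3.8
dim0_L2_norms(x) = [1.56, 1.63]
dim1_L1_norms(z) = [5.32, 5.04]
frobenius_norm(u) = 3.47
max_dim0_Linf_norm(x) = 1.21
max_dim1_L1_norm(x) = 2.04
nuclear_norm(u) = 4.91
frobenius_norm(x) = 2.25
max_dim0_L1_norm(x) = 2.67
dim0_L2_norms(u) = [2.23, 1.77, 1.99]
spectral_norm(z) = 4.10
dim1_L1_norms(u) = [3.98, 4.19]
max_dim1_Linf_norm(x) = 1.21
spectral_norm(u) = 2.58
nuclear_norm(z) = 7.33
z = u @ x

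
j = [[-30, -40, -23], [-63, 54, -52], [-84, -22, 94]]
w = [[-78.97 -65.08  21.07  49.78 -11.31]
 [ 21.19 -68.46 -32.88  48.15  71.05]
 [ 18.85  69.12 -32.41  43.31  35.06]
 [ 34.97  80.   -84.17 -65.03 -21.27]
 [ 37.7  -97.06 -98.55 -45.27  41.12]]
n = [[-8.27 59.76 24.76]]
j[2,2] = 94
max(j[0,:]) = -23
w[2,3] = 43.31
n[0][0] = -8.27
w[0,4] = -11.31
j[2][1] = -22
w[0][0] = -78.97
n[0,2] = 24.76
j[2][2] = 94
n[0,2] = 24.76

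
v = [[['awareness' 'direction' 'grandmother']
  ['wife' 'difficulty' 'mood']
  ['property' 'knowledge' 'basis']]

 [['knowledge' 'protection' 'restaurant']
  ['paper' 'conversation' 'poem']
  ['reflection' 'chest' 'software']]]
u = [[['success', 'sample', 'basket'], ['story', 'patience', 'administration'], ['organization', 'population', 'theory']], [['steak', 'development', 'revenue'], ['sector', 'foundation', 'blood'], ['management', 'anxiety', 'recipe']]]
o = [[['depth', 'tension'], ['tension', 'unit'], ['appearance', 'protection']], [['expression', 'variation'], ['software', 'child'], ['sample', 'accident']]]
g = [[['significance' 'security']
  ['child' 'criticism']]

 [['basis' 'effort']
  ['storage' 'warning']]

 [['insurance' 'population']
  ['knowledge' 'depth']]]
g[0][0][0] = 'significance'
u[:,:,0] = [['success', 'story', 'organization'], ['steak', 'sector', 'management']]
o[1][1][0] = 'software'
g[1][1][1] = 'warning'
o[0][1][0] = 'tension'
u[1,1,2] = 'blood'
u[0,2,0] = 'organization'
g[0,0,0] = 'significance'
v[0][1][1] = 'difficulty'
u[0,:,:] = [['success', 'sample', 'basket'], ['story', 'patience', 'administration'], ['organization', 'population', 'theory']]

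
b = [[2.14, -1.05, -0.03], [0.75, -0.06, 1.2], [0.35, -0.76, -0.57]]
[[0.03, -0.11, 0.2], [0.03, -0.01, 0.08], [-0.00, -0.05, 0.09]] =b@[[0.01, -0.03, 0.03], [-0.01, 0.04, -0.13], [0.02, 0.01, 0.04]]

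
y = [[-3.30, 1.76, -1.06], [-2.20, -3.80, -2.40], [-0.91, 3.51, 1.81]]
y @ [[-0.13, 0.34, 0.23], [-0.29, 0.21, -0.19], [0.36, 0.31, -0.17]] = [[-0.46,-1.08,-0.91], [0.52,-2.29,0.62], [-0.25,0.99,-1.18]]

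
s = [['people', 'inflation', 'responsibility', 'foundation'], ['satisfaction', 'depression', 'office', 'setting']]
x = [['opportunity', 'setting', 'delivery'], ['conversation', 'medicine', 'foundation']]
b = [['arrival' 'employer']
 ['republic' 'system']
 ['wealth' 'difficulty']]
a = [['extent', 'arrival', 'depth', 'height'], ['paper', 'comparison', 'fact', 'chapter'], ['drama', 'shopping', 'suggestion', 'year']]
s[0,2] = 'responsibility'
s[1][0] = 'satisfaction'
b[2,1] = 'difficulty'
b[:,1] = ['employer', 'system', 'difficulty']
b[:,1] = ['employer', 'system', 'difficulty']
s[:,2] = ['responsibility', 'office']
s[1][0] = 'satisfaction'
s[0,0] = 'people'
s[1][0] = 'satisfaction'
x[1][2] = 'foundation'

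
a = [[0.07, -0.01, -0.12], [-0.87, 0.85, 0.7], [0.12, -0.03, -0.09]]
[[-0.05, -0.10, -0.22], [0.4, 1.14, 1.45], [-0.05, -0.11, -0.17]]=a @ [[-0.17, -0.3, 0.06], [0.06, 0.52, 0.23], [0.29, 0.63, 1.87]]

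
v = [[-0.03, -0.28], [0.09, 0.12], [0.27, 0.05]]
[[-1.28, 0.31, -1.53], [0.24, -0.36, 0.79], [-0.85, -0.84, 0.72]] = v@[[-4.07, -2.96, 1.70], [5.02, -0.80, 5.29]]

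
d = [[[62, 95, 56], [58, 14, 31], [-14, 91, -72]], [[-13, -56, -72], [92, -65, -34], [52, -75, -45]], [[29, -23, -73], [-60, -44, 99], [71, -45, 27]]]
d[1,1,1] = -65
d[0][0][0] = 62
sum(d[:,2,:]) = -10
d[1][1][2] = -34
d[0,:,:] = [[62, 95, 56], [58, 14, 31], [-14, 91, -72]]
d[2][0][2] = -73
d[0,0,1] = 95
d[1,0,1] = -56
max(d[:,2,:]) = 91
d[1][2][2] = -45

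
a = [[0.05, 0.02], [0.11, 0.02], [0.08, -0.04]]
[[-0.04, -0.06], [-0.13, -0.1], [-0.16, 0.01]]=a@ [[-1.37, -0.63], [1.23, -1.47]]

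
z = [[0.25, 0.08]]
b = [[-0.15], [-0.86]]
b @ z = [[-0.04,-0.01], [-0.22,-0.07]]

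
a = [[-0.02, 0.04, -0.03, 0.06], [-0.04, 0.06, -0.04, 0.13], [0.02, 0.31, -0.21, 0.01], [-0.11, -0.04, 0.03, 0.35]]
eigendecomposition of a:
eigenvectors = [[0.18, 0.18, -0.5, 0.31], [0.38, 0.24, -0.43, -0.55], [0.24, 0.95, -0.74, -0.77], [0.88, 0.0, -0.14, 0.1]]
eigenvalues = [0.32, -0.13, -0.01, 0.0]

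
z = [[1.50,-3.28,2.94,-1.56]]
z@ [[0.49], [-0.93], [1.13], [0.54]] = [[6.27]]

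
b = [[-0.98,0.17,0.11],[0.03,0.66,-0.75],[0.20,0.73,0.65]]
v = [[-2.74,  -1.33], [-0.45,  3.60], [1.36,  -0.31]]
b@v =[[2.76,  1.88],[-1.40,  2.57],[0.01,  2.16]]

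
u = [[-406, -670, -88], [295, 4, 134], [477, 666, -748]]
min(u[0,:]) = -670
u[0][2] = -88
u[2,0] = 477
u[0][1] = -670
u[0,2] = -88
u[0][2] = -88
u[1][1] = 4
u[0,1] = -670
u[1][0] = 295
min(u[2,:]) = -748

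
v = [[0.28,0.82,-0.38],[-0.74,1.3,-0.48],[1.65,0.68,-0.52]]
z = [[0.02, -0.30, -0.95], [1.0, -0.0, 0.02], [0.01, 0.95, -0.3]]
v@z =[[0.82,-0.44,-0.14], [1.28,-0.23,0.87], [0.71,-0.99,-1.40]]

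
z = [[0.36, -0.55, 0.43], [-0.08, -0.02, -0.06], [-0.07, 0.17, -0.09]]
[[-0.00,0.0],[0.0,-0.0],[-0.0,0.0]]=z@[[-0.02, 0.03], [-0.02, 0.03], [-0.02, 0.02]]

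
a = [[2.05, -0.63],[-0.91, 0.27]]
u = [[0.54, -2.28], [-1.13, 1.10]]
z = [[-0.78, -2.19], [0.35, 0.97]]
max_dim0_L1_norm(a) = 2.96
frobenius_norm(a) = 2.35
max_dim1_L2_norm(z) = 2.32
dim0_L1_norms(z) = [1.13, 3.16]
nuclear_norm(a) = 2.35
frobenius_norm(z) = 2.54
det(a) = -0.02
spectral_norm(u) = 2.73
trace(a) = 2.32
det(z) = 0.01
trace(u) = 1.64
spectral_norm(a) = 2.35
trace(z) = 0.19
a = z @ u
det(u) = -1.98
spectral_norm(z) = 2.54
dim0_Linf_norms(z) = [0.78, 2.19]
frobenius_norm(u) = 2.82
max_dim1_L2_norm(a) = 2.14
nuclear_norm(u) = 3.46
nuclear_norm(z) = 2.55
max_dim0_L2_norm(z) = 2.4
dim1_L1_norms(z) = [2.97, 1.32]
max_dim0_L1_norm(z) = 3.16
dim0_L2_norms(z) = [0.85, 2.4]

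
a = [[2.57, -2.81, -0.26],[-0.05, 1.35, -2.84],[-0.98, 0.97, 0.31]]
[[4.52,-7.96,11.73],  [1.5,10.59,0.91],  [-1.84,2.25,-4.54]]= a @ [[1.02,-1.52,1.32], [-0.60,1.71,-2.81], [-0.83,-2.89,-1.68]]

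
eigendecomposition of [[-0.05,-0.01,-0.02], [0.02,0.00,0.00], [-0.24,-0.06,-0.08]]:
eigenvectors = [[0.23, -0.22, -0.28], [-0.03, -0.44, 0.95], [0.97, 0.87, 0.15]]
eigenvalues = [-0.13, 0.01, -0.01]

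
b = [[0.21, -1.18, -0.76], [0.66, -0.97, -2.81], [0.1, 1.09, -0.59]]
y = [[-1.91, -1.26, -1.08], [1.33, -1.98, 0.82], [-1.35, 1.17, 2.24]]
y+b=[[-1.70, -2.44, -1.84], [1.99, -2.95, -1.99], [-1.25, 2.26, 1.65]]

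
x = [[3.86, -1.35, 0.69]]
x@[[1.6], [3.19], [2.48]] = [[3.58]]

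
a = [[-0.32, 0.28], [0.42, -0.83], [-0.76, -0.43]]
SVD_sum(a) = [[-0.23, 0.34], [0.51, -0.77], [-0.03, 0.05]] + [[-0.09, -0.06], [-0.09, -0.06], [-0.73, -0.48]]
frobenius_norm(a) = 1.34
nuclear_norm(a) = 1.90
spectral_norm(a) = 1.01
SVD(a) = [[0.4,0.13], [-0.91,0.12], [0.06,0.98]] @ diag([1.012700141585317, 0.8848945831188473]) @ [[-0.55, 0.84],[-0.84, -0.55]]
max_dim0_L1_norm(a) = 1.54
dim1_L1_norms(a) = [0.6, 1.25, 1.19]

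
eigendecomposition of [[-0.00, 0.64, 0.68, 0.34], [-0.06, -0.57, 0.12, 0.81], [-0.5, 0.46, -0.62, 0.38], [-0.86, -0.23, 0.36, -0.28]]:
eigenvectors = [[-0.65+0.00j, (-0.65-0j), (0.07+0.28j), 0.07-0.28j], [-0.21-0.34j, (-0.21+0.34j), (0.22-0.54j), (0.22+0.54j)], [(-0.07-0.36j), (-0.07+0.36j), (-0.6+0j), (-0.6-0j)], [(0.18-0.51j), (0.18+0.51j), (0.28+0.36j), (0.28-0.36j)]]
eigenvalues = [(0.17+0.98j), (0.17-0.98j), (-0.91+0.41j), (-0.91-0.41j)]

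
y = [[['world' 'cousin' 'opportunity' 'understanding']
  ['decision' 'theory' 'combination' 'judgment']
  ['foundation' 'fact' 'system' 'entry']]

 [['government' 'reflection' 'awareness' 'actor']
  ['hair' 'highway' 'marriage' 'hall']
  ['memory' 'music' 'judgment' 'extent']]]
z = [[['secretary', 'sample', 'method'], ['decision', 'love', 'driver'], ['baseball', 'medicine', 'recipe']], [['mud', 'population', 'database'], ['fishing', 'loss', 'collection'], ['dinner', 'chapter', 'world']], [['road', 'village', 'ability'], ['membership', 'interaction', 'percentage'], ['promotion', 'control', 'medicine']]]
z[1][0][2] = 'database'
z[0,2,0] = 'baseball'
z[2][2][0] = 'promotion'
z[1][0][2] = 'database'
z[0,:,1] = ['sample', 'love', 'medicine']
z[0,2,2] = 'recipe'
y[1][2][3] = 'extent'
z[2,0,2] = 'ability'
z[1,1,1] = 'loss'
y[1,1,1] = 'highway'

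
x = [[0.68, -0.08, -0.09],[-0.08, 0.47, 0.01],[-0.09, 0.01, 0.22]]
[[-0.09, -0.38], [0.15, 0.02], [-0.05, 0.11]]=x@[[-0.14, -0.53], [0.31, -0.06], [-0.3, 0.28]]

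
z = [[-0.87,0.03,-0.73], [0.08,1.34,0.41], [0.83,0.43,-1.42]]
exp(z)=[[0.31, -0.09, -0.22], [0.27, 3.98, 0.49], [0.27, 0.56, 0.22]]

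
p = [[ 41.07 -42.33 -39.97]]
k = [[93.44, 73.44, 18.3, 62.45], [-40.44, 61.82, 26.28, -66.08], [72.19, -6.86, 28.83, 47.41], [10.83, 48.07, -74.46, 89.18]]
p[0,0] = 41.07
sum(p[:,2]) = -39.97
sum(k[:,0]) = 136.02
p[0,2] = -39.97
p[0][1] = -42.33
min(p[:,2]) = -39.97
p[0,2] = -39.97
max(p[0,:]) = 41.07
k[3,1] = 48.07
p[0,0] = 41.07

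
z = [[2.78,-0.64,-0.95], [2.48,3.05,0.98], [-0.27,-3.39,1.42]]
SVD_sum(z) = [[0.47, 0.80, -0.06], [1.95, 3.28, -0.24], [-1.6, -2.69, 0.20]] + [[2.32, -1.38, 0.05], [0.51, -0.3, 0.01], [1.31, -0.78, 0.03]] + [[-0.02,-0.06,-0.94], [0.02,0.08,1.21], [0.02,0.08,1.2]]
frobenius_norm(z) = 6.25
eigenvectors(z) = [[(-0.43+0j), 0.24+0.19j, 0.24-0.19j],[(-0.48+0j), (-0.1-0.54j), (-0.1+0.54j)],[0.76+0.00j, (0.78+0j), 0.78-0.00j]]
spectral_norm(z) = 5.03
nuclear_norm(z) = 10.13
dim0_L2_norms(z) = [3.74, 4.6, 1.97]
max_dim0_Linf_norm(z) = 3.39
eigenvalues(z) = [(3.73+0j), (1.76+2.28j), (1.76-2.28j)]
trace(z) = 7.25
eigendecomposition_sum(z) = [[(2.01+0j), (0.72+0j), -0.52+0.00j],[2.25+0.00j, 0.80+0.00j, (-0.59+0j)],[(-3.53-0j), -1.26+0.00j, 0.92-0.00j]] + [[0.38+0.54j, -0.68+0.17j, -0.21+0.42j],[(0.12-1.18j), (1.13+0.56j), (0.78-0.32j)],[1.63+0.46j, -1.07+1.44j, (0.25+1.18j)]] + [[0.38-0.54j, -0.68-0.17j, -0.21-0.42j], [0.12+1.18j, 1.13-0.56j, 0.78+0.32j], [(1.63-0.46j), -1.07-1.44j, (0.25-1.18j)]]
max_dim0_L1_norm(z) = 7.08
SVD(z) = [[-0.18, 0.86, -0.48], [-0.76, 0.19, 0.62], [0.62, 0.48, 0.62]] @ diag([5.02807055972598, 3.1561886067518397, 1.9473520290452766]) @ [[-0.51, -0.86, 0.06], [0.86, -0.51, 0.02], [0.02, 0.06, 1.0]]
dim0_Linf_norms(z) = [2.78, 3.39, 1.42]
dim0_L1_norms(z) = [5.53, 7.08, 3.35]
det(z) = 30.90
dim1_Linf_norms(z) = [2.78, 3.05, 3.39]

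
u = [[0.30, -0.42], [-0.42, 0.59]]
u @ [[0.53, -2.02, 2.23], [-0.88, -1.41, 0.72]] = [[0.53, -0.01, 0.37],[-0.74, 0.02, -0.51]]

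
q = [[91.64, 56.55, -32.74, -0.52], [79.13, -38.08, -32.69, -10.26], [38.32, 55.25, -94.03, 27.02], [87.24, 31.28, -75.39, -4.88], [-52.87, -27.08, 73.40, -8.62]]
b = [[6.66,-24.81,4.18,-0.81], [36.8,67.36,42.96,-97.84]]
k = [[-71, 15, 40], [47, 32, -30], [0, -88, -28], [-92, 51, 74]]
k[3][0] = -92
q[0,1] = 56.55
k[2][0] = 0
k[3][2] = 74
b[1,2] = 42.96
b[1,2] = 42.96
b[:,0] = [6.66, 36.8]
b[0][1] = -24.81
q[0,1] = 56.55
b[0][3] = -0.81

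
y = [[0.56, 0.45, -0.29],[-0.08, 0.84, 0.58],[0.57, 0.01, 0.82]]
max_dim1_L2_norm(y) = 1.02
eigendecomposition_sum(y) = [[0.19+0.27j, 0.10-0.20j, -0.27+0.14j], [(-0.27+0.04j), (0.12+0.15j), (-0.01-0.25j)], [0.13-0.25j, -0.20+0.00j, (0.21+0.15j)]] + [[(0.19-0.27j), 0.10+0.20j, -0.27-0.14j], [(-0.27-0.04j), (0.12-0.15j), -0.01+0.25j], [0.13+0.25j, -0.20-0.00j, (0.21-0.15j)]] + [[0.19+0.00j, 0.25-0.00j, 0.24-0.00j], [0.46+0.00j, (0.61-0j), (0.59-0j)], [0.30+0.00j, 0.40-0.00j, (0.39-0j)]]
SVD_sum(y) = [[0.08, 0.14, 0.18], [0.31, 0.50, 0.65], [0.29, 0.47, 0.6]] + [[-0.04, 0.4, -0.29], [-0.02, 0.28, -0.20], [0.04, -0.42, 0.3]] + [[0.51, -0.08, -0.18], [-0.37, 0.06, 0.13], [0.25, -0.04, -0.09]]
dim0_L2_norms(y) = [0.8, 0.95, 1.05]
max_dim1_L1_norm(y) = 1.5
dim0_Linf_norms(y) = [0.57, 0.84, 0.82]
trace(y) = 2.22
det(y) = 0.70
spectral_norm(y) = 1.22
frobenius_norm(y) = 1.63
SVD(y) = [[-0.20, 0.62, 0.76], [-0.72, 0.43, -0.54], [-0.66, -0.65, 0.36]] @ diag([1.2238600907984345, 0.7904221103298874, 0.7234634514973745]) @ [[-0.35, -0.57, -0.74], [-0.07, 0.81, -0.59], [0.93, -0.15, -0.33]]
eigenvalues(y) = [(0.52+0.57j), (0.52-0.57j), (1.19+0j)]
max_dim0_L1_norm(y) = 1.69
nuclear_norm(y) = 2.74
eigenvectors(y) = [[(-0.64+0j), (-0.64-0j), (0.32+0j)], [0.23-0.48j, 0.23+0.48j, (0.79+0j)], [0.26+0.49j, (0.26-0.49j), 0.52+0.00j]]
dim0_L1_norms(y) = [1.21, 1.3, 1.69]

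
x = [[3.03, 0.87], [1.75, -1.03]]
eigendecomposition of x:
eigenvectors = [[0.93, -0.19],[0.37, 0.98]]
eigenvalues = [3.38, -1.38]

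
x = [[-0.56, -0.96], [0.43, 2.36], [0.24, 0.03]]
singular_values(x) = [2.62, 0.41]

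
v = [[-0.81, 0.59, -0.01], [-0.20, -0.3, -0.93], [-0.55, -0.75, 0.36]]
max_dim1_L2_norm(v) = 1.0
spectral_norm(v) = 1.00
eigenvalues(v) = [(-0.87+0.49j), (-0.87-0.49j), (1+0j)]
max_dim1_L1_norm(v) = 1.66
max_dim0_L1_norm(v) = 1.64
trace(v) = -0.75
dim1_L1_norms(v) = [1.41, 1.43, 1.66]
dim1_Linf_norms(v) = [0.81, 0.93, 0.75]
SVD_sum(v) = [[-0.56, 0.63, 0.33],[0.26, -0.30, -0.16],[0.03, -0.04, -0.02]] + [[-0.02,-0.02,0.01],[0.03,0.04,-0.02],[-0.56,-0.71,0.41]] + [[-0.23, -0.02, -0.36], [-0.49, -0.04, -0.75], [-0.02, -0.0, -0.03]]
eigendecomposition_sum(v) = [[(-0.42+0.23j), 0.24+0.33j, (0.07+0.28j)],[-0.15-0.38j, -0.30+0.17j, (-0.24+0.03j)],[-0.20-0.20j, -0.15+0.19j, (-0.15+0.08j)]] + [[-0.42-0.23j,  (0.24-0.33j),  (0.07-0.28j)], [(-0.15+0.38j),  (-0.3-0.17j),  -0.24-0.03j], [-0.20+0.20j,  -0.15-0.19j,  -0.15-0.08j]] + [[(0.03+0j), (0.1+0j), -0.15-0.00j], [(0.1+0j), (0.31+0j), (-0.45-0j)], [(-0.15-0j), -0.45-0.00j, 0.66+0.00j]]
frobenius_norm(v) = 1.73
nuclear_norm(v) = 3.00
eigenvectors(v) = [[0.70+0.00j, 0.70-0.00j, -0.19+0.00j], [-0.07+0.58j, (-0.07-0.58j), -0.55+0.00j], [(0.11+0.4j), (0.11-0.4j), (0.81+0j)]]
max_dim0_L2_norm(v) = 1.0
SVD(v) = [[-0.90, 0.03, 0.43],[0.43, -0.05, 0.90],[0.05, 1.0, 0.03]] @ diag([1.0035036536987518, 0.997281617839507, 0.9960972802556337]) @ [[0.62,-0.7,-0.37], [-0.57,-0.72,0.41], [-0.55,-0.04,-0.84]]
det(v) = 1.00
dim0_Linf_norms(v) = [0.81, 0.75, 0.93]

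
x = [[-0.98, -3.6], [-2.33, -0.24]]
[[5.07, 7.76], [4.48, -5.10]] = x@ [[-1.83,  2.48], [-0.91,  -2.83]]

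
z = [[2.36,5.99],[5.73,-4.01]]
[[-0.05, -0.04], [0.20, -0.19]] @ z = [[-0.35, -0.14], [-0.62, 1.96]]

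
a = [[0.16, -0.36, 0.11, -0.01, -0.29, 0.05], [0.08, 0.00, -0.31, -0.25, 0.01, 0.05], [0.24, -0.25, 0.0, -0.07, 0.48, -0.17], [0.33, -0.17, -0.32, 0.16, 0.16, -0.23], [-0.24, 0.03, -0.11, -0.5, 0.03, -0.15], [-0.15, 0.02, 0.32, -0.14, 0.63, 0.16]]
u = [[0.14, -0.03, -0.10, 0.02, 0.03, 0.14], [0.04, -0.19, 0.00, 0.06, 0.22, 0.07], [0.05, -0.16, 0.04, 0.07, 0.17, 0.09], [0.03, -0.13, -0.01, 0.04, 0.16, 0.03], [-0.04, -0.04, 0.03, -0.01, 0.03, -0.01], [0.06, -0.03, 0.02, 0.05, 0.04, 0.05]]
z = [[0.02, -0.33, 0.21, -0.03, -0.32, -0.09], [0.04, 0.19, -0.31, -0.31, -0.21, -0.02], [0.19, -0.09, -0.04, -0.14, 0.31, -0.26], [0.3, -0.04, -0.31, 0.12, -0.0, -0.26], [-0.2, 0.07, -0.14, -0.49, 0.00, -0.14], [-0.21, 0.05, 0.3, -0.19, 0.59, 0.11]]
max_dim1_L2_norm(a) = 0.75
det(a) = 0.00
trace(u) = 0.11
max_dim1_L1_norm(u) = 0.58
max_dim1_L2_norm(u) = 0.31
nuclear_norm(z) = 2.82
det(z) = 0.00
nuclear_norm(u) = 0.81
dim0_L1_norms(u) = [0.36, 0.58, 0.2, 0.25, 0.65, 0.39]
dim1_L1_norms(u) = [0.46, 0.58, 0.58, 0.4, 0.16, 0.25]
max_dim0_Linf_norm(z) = 0.59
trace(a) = 0.51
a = z + u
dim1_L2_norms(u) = [0.23, 0.31, 0.27, 0.21, 0.07, 0.11]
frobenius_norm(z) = 1.38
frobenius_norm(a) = 1.44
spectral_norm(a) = 0.89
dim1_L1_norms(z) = [1.0, 1.08, 1.03, 1.03, 1.04, 1.45]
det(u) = -0.00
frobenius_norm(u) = 0.53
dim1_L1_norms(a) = [0.98, 0.7, 1.21, 1.37, 1.06, 1.42]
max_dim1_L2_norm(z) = 0.73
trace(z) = 0.40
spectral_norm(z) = 0.87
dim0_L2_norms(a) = [0.53, 0.47, 0.57, 0.6, 0.86, 0.37]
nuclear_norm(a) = 3.03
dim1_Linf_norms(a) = [0.36, 0.31, 0.48, 0.33, 0.5, 0.63]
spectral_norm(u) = 0.48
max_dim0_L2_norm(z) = 0.77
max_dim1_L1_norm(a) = 1.42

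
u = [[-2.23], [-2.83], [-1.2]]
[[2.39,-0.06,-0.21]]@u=[[-4.91]]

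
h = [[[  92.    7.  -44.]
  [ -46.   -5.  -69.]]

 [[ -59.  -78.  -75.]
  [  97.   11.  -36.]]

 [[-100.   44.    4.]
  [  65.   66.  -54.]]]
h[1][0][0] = -59.0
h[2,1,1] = 66.0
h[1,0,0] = -59.0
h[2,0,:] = [-100.0, 44.0, 4.0]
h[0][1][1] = -5.0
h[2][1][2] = -54.0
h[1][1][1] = 11.0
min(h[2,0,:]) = -100.0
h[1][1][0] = 97.0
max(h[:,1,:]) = 97.0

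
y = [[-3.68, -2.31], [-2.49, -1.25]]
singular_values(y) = [5.16, 0.22]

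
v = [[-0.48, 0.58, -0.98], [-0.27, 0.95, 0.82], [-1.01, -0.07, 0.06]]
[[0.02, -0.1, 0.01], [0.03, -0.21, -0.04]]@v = [[0.01,-0.08,-0.1],[0.08,-0.18,-0.20]]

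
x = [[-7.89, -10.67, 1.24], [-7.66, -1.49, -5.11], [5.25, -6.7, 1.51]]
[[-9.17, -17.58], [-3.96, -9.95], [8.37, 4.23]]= x@[[1.48, 1.53],[-0.39, 0.46],[-1.33, -0.48]]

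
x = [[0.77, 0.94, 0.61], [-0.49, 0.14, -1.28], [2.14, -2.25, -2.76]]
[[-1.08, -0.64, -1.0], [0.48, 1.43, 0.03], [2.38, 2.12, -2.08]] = x @ [[-0.18, -0.19, -1.02], [-0.75, 0.14, -0.44], [-0.39, -1.03, 0.32]]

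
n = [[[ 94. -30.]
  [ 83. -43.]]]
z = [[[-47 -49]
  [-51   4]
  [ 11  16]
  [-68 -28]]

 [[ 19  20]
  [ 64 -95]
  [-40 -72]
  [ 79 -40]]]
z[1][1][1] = -95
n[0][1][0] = 83.0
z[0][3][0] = -68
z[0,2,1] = 16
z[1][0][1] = 20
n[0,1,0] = 83.0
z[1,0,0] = 19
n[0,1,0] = 83.0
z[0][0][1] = -49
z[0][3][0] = -68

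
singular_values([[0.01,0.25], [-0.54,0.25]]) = [0.6, 0.23]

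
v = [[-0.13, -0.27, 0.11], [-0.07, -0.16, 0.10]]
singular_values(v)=[0.38, 0.03]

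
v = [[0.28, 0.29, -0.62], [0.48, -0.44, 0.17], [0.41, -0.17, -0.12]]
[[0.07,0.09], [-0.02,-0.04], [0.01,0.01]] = v @ [[-0.01, 0.04], [-0.01, 0.1], [-0.12, -0.08]]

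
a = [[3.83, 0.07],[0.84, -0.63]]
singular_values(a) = [3.92, 0.63]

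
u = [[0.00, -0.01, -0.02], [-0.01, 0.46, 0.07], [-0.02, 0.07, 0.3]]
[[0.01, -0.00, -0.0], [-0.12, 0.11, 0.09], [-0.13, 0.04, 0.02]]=u @ [[-0.08,  0.16,  -0.05],[-0.21,  0.23,  0.19],[-0.4,  0.1,  0.01]]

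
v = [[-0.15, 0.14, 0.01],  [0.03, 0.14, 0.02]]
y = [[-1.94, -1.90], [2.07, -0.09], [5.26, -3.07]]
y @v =[[0.23, -0.54, -0.06], [-0.31, 0.28, 0.02], [-0.88, 0.31, -0.01]]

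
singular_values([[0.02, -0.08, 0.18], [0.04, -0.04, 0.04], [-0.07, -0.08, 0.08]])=[0.23, 0.09, 0.03]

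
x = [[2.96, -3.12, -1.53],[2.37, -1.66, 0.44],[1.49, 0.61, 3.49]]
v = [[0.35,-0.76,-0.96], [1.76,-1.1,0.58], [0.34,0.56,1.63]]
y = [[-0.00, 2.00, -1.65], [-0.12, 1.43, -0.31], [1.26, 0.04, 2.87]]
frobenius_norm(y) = 4.32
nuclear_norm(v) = 4.32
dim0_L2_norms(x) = [4.07, 3.59, 3.84]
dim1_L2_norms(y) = [2.59, 1.47, 3.13]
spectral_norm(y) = 3.72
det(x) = -0.18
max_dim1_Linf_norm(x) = 3.49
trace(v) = 0.88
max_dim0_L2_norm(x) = 4.07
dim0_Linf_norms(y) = [1.26, 2.0, 2.87]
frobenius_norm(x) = 6.65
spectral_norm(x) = 5.27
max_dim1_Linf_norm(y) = 2.87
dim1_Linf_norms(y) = [2.0, 1.43, 2.87]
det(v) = -0.02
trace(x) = 4.79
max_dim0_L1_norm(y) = 4.83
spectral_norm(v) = 2.25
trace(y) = 4.30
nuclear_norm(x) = 9.33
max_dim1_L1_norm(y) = 4.17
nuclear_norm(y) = 6.25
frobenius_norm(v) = 3.06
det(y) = 2.89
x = y @ v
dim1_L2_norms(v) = [1.27, 2.15, 1.76]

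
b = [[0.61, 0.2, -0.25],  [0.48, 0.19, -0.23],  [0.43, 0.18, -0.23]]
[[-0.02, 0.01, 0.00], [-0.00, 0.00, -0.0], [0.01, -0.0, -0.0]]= b@[[-0.25, 0.06, 0.06],[0.2, -0.05, -0.05],[-0.35, 0.08, 0.09]]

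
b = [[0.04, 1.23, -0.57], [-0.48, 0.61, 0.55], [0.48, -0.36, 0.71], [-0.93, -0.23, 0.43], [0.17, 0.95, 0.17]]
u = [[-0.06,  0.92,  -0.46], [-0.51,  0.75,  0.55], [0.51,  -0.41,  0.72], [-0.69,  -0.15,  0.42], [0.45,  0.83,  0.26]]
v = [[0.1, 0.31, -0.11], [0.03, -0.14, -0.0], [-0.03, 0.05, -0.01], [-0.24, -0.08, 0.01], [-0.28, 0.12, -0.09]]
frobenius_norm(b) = 2.38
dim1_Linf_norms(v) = [0.31, 0.14, 0.05, 0.24, 0.28]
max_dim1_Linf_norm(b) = 1.23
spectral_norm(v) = 0.40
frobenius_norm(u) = 2.18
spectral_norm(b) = 1.77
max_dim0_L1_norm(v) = 0.7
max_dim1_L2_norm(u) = 1.06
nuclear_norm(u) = 3.73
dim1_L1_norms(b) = [1.84, 1.64, 1.55, 1.59, 1.29]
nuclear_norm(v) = 0.83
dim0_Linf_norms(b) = [0.93, 1.23, 0.71]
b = v + u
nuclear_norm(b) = 4.00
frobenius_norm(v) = 0.55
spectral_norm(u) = 1.53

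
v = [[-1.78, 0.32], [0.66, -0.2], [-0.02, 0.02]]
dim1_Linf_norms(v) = [1.78, 0.66, 0.02]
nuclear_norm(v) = 2.01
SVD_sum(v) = [[-1.77,0.35], [0.67,-0.13], [-0.02,0.0]] + [[-0.01, -0.03], [-0.01, -0.07], [0.00, 0.02]]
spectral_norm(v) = 1.93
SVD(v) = [[-0.93, -0.35], [0.35, -0.91], [-0.01, 0.21]] @ diag([1.9342557576390744, 0.07651577641303274]) @ [[0.98, -0.19], [0.19, 0.98]]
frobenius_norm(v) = 1.94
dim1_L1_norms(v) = [2.1, 0.86, 0.04]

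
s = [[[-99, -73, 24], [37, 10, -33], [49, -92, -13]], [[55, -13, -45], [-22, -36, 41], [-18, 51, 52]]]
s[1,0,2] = -45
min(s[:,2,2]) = -13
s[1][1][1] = -36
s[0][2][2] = -13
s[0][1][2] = -33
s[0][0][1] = -73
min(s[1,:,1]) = -36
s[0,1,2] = -33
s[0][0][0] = -99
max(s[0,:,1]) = 10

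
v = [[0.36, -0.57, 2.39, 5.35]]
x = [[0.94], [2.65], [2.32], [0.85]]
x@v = [[0.34, -0.54, 2.25, 5.03],  [0.95, -1.51, 6.33, 14.18],  [0.84, -1.32, 5.54, 12.41],  [0.31, -0.48, 2.03, 4.55]]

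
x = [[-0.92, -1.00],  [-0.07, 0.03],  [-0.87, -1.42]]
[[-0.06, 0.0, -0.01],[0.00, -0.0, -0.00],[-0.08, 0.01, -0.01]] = x@[[0.01, 0.02, 0.01], [0.05, -0.02, 0.0]]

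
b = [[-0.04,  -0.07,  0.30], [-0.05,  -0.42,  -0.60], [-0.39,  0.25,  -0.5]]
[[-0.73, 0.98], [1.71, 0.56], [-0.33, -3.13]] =b @ [[3.02, 1.85], [-1.17, -4.93], [-2.29, 2.36]]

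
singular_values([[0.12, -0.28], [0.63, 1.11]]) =[1.29, 0.24]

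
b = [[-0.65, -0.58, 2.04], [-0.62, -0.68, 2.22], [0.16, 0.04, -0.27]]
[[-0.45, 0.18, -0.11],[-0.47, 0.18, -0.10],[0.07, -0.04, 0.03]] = b@[[0.10, -0.26, 0.16], [-0.08, -0.09, -0.1], [-0.21, -0.02, -0.03]]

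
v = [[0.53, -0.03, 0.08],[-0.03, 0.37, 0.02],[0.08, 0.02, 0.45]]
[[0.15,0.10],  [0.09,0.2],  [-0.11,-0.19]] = v @ [[0.35, 0.3], [0.30, 0.60], [-0.33, -0.5]]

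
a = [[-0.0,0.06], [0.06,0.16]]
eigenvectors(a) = [[-0.95, -0.32], [0.32, -0.95]]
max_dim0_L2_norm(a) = 0.17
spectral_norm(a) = 0.18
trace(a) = 0.16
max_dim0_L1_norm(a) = 0.22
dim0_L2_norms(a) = [0.06, 0.17]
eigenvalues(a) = [-0.02, 0.18]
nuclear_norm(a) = 0.20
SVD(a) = [[0.32, 0.95], [0.95, -0.32]] @ diag([0.18, 0.02]) @ [[0.32, 0.95], [-0.95, 0.32]]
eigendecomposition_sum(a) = [[-0.02, 0.01], [0.01, -0.00]] + [[0.02, 0.05], [0.05, 0.16]]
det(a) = -0.00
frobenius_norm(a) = 0.18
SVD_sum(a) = [[0.02, 0.05], [0.05, 0.16]] + [[-0.02, 0.01], [0.01, -0.00]]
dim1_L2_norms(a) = [0.06, 0.17]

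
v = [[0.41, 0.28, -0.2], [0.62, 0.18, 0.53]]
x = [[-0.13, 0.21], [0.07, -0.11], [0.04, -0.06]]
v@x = [[-0.04, 0.07], [-0.05, 0.08]]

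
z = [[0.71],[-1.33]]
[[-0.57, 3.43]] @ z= [[-4.97]]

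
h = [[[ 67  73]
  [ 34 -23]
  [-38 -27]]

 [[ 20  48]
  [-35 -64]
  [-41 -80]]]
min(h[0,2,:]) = -38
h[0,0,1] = 73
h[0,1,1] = -23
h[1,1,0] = -35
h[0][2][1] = -27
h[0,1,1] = -23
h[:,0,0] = [67, 20]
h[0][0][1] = 73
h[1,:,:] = [[20, 48], [-35, -64], [-41, -80]]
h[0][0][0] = 67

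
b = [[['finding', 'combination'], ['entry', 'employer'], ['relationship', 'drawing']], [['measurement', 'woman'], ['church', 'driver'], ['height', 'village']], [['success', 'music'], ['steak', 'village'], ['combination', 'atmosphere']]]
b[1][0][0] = 'measurement'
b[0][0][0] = 'finding'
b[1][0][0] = 'measurement'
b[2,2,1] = 'atmosphere'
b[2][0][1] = 'music'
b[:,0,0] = ['finding', 'measurement', 'success']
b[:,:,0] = [['finding', 'entry', 'relationship'], ['measurement', 'church', 'height'], ['success', 'steak', 'combination']]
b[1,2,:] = ['height', 'village']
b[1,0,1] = 'woman'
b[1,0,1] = 'woman'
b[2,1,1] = 'village'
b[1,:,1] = ['woman', 'driver', 'village']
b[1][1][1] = 'driver'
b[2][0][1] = 'music'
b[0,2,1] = 'drawing'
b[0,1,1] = 'employer'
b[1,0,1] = 'woman'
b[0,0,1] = 'combination'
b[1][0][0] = 'measurement'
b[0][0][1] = 'combination'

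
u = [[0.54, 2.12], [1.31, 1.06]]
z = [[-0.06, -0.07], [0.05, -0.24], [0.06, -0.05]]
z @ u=[[-0.12, -0.2], [-0.29, -0.15], [-0.03, 0.07]]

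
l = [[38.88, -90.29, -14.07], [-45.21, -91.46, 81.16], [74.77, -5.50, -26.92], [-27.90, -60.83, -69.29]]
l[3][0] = -27.9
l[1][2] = 81.16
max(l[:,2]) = 81.16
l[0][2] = -14.07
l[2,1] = -5.5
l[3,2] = -69.29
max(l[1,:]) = 81.16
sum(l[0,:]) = -65.48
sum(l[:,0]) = 40.54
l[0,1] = -90.29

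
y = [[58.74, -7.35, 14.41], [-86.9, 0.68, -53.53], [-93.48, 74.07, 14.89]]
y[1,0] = -86.9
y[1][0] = -86.9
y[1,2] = -53.53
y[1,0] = -86.9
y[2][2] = 14.89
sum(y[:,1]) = 67.39999999999999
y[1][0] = -86.9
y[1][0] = -86.9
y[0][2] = 14.41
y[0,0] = 58.74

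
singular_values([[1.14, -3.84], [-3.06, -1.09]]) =[4.02, 3.23]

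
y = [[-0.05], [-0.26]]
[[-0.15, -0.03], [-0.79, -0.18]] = y @ [[3.03,0.68]]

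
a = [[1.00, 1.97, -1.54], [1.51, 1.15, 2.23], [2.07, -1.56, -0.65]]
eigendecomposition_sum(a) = [[1.40+0.00j, (1.37-0j), 0.26+0.00j], [1.46+0.00j, 1.43-0.00j, 0.27+0.00j], [0.18+0.00j, 0.17-0.00j, (0.03+0j)]] + [[(-0.2+0.66j), (0.3-0.59j), -0.90-0.36j], [(0.02-0.71j), -0.14+0.66j, 0.98+0.12j], [0.95+0.16j, (-0.87-0.31j), -0.34+1.30j]] + [[-0.20-0.66j, 0.30+0.59j, (-0.9+0.36j)], [(0.02+0.71j), -0.14-0.66j, 0.98-0.12j], [(0.95-0.16j), -0.87+0.31j, (-0.34-1.3j)]]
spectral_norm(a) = 2.94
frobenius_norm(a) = 4.79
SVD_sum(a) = [[0.36, 0.40, 0.43], [1.49, 1.64, 1.79], [-0.12, -0.13, -0.14]] + [[1.35, 0.71, -1.78], [-0.27, -0.14, 0.36], [0.7, 0.37, -0.92]] + [[-0.71,0.86,-0.19], [0.29,-0.35,0.08], [1.49,-1.8,0.41]]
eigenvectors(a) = [[0.69+0.00j,0.06-0.50j,0.06+0.50j], [(0.72+0j),(0.07+0.51j),0.07-0.51j], [0.09+0.00j,-0.70+0.00j,-0.70-0.00j]]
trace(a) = 1.50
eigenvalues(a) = [(2.86+0j), (-0.68+2.62j), (-0.68-2.62j)]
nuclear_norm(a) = 8.29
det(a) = 21.05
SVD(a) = [[-0.23, -0.87, 0.42], [-0.97, 0.18, -0.17], [0.08, -0.45, -0.89]] @ diag([2.9439811957808906, 2.6800459653551307, 2.6682069527066656]) @ [[-0.52, -0.58, -0.63], [-0.58, -0.3, 0.76], [-0.63, 0.76, -0.17]]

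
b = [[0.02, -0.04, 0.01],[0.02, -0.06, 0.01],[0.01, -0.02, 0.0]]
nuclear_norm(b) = 0.09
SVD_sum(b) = [[0.02, -0.04, 0.01], [0.02, -0.06, 0.01], [0.01, -0.02, 0.0]] + [[0.0,  0.00,  0.0], [-0.00,  -0.00,  -0.0], [0.00,  0.00,  0.0]] + [[-0.00, 0.0, 0.00], [-0.0, 0.00, 0.00], [0.0, -0.0, -0.00]]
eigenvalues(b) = [-0.05, 0.01, -0.0]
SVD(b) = [[-0.56, 0.79, -0.24], [-0.78, -0.6, -0.16], [-0.27, 0.10, 0.96]] @ diag([0.08154112227611165, 0.005707912135386309, 0.004297105654614575]) @ [[-0.36,0.92,-0.16],  [0.85,0.40,0.34],  [0.38,-0.02,-0.93]]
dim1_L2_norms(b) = [0.05, 0.06, 0.02]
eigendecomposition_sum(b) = [[0.01, -0.03, 0.01], [0.02, -0.06, 0.01], [0.01, -0.02, 0.00]] + [[0.01,-0.01,0.0], [0.00,-0.0,0.0], [0.00,-0.0,0.00]] + [[-0.00,-0.0,0.0], [0.0,0.00,-0.0], [0.00,0.00,-0.0]]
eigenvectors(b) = [[0.47, 0.9, -0.27],[0.84, 0.30, 0.08],[0.27, 0.3, 0.96]]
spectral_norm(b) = 0.08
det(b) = 0.00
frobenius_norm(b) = 0.08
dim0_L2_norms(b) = [0.03, 0.07, 0.01]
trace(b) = -0.04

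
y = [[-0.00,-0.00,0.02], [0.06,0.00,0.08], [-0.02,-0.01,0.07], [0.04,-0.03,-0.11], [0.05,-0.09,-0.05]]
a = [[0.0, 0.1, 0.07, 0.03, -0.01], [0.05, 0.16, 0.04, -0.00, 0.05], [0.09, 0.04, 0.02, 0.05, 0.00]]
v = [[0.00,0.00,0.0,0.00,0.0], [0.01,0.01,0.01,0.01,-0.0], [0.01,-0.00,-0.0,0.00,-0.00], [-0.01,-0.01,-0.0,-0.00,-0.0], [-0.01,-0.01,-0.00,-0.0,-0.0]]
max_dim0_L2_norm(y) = 0.16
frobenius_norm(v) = 0.03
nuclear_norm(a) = 0.37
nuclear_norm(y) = 0.33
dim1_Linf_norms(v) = [0.0, 0.01, 0.01, 0.01, 0.01]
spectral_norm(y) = 0.17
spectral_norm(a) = 0.22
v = y @ a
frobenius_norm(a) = 0.25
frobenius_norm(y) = 0.21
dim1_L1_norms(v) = [0.0, 0.04, 0.01, 0.02, 0.02]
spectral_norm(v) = 0.03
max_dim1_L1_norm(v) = 0.04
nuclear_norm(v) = 0.04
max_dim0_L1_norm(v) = 0.04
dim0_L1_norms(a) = [0.14, 0.3, 0.13, 0.08, 0.06]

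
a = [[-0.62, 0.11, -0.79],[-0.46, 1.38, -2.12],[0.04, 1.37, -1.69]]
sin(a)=[[-0.67, -0.04, -0.64], [-0.59, 1.39, -2.25], [-0.07, 1.49, -1.95]]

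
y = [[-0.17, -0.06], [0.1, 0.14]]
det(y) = -0.018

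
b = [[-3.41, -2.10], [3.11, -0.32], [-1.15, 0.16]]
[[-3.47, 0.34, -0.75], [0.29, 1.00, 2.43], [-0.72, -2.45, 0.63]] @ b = [[13.75, 7.06], [-0.67, -0.54], [-5.89, 2.40]]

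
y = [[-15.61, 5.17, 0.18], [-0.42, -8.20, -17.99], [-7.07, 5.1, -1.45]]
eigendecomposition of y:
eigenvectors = [[0.58+0.00j,(0.32-0.31j),0.32+0.31j], [(0.81+0j),0.84+0.00j,(0.84-0j)], [-0.01+0.00j,-0.31j,0.00+0.31j]]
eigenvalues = [(-8.38+0j), (-8.44+6.71j), (-8.44-6.71j)]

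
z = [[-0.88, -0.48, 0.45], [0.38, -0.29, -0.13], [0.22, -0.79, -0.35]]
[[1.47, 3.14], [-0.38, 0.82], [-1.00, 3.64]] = z @ [[-0.04, -1.72],[-0.11, -4.54],[3.07, -1.22]]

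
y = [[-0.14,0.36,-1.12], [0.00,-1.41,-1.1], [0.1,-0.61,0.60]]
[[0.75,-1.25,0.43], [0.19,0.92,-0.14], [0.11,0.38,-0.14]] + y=[[0.61, -0.89, -0.69], [0.19, -0.49, -1.24], [0.21, -0.23, 0.46]]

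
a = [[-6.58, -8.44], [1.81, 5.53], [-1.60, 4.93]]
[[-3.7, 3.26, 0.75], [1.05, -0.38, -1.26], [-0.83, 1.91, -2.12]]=a @ [[0.55,-0.70,0.31], [0.01,0.16,-0.33]]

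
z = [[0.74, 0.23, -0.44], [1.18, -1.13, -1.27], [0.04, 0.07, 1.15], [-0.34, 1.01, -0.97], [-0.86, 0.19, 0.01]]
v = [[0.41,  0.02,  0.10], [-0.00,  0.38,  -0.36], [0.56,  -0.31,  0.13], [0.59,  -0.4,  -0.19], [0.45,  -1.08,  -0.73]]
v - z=[[-0.33, -0.21, 0.54], [-1.18, 1.51, 0.91], [0.52, -0.38, -1.02], [0.93, -1.41, 0.78], [1.31, -1.27, -0.74]]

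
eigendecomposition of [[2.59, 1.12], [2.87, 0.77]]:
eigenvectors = [[0.71, -0.36], [0.7, 0.93]]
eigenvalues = [3.69, -0.33]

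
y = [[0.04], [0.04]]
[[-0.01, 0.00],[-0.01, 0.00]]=y @ [[-0.25, 0.05]]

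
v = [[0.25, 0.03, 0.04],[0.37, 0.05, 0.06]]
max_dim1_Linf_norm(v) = 0.37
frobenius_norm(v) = 0.46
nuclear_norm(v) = 0.46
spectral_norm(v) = 0.46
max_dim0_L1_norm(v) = 0.62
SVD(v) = [[-0.56,  -0.83], [-0.83,  0.56]] @ diag([0.4560594170118548, 0.0031317973764621197]) @ [[-0.98, -0.13, -0.16], [-0.15, 0.98, 0.12]]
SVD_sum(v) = [[0.25, 0.03, 0.04], [0.37, 0.05, 0.06]] + [[0.0, -0.00, -0.00], [-0.0, 0.0, 0.0]]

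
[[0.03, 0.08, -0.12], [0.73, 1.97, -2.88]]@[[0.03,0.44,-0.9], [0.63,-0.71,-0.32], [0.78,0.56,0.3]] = [[-0.04,-0.11,-0.09], [-0.98,-2.69,-2.15]]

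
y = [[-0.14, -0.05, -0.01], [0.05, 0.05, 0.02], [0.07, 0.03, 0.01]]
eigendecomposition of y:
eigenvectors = [[0.88, 0.27, 0.11],[-0.21, -0.92, -0.48],[-0.42, -0.28, 0.87]]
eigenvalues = [-0.12, 0.04, 0.0]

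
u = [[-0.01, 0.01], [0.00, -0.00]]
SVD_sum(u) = [[-0.01, 0.01], [0.00, 0.0]] + [[-0.00, -0.00], [-0.0, -0.00]]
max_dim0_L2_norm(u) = 0.01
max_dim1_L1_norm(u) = 0.02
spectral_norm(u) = 0.01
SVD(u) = [[1.0,0.00], [0.00,1.0]] @ diag([0.014142135623730952, -0.0]) @ [[-0.71, 0.71], [0.71, 0.71]]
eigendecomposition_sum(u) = [[-0.01, 0.01], [-0.0, -0.00]] + [[-0.0, -0.0], [-0.00, -0.0]]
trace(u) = -0.01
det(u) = 0.00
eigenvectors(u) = [[1.0, 0.71], [0.00, 0.71]]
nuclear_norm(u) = 0.01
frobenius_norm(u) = 0.01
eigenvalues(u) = [-0.01, -0.0]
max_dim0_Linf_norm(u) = 0.01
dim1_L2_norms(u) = [0.01, 0.0]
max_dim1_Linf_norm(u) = 0.01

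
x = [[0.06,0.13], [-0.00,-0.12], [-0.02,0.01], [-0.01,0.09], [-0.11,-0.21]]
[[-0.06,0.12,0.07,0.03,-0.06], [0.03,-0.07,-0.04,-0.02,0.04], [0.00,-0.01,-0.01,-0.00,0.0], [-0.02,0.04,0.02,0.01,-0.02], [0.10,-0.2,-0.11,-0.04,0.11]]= x @ [[-0.35,0.74,0.42,0.16,-0.39], [-0.27,0.56,0.32,0.13,-0.30]]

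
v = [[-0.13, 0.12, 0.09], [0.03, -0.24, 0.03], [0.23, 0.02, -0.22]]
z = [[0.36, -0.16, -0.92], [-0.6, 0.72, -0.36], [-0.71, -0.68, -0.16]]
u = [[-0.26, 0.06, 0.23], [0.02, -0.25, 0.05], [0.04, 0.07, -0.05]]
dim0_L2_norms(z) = [1.0, 1.0, 1.0]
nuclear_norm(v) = 0.63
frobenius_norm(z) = 1.73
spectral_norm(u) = 0.36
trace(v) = -0.59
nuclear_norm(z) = 3.00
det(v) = -0.00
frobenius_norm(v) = 0.45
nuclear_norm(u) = 0.63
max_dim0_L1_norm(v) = 0.39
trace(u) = -0.56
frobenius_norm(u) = 0.45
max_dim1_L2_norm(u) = 0.35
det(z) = -1.00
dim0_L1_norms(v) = [0.39, 0.38, 0.34]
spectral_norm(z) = 1.00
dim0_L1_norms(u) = [0.32, 0.38, 0.33]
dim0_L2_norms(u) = [0.26, 0.27, 0.24]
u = z @ v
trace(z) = 0.92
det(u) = 0.00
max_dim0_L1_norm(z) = 1.67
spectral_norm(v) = 0.36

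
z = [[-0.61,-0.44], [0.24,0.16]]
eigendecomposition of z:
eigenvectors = [[-0.93, 0.60], [0.38, -0.8]]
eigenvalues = [-0.43, -0.02]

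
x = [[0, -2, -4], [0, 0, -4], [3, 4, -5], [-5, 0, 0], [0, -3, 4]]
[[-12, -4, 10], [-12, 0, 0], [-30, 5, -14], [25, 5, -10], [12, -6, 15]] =x @ [[-5, -1, 2], [0, 2, -5], [3, 0, 0]]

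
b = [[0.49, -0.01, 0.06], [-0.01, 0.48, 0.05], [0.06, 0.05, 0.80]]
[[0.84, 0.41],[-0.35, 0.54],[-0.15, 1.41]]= b @ [[1.74, 0.66], [-0.66, 0.97], [-0.28, 1.65]]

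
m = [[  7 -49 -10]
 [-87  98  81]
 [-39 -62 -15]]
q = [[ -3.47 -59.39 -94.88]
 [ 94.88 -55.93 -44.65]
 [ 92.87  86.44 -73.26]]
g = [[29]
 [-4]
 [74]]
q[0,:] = [-3.47, -59.39, -94.88]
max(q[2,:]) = 92.87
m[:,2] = [-10, 81, -15]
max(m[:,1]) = 98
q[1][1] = -55.93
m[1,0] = -87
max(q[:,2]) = -44.65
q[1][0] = 94.88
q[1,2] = -44.65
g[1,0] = -4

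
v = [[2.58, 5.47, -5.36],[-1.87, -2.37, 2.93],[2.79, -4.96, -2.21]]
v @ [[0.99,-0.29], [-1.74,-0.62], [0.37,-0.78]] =[[-8.95,0.04], [3.36,-0.27], [10.57,3.99]]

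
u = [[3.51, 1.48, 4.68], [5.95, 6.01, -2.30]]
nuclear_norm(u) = 14.56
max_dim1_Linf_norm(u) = 6.01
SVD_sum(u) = [[2.52, 2.26, -0.15], [6.34, 5.7, -0.38]] + [[0.99, -0.78, 4.83], [-0.39, 0.31, -1.92]]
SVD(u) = [[0.37,0.93], [0.93,-0.37]] @ diag([9.184481265295593, 5.373155859216657]) @ [[0.74, 0.67, -0.04], [0.2, -0.16, 0.97]]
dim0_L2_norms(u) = [6.91, 6.19, 5.21]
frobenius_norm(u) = 10.64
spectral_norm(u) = 9.18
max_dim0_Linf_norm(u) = 6.01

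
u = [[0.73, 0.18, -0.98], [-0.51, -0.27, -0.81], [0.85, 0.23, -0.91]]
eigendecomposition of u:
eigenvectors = [[(-0.05+0.4j), -0.05-0.40j, -0.35+0.00j], [-0.81+0.00j, -0.81-0.00j, 0.93+0.00j], [(0.08+0.42j), 0.08-0.42j, -0.09+0.00j]]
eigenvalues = [(-0.22+0.67j), (-0.22-0.67j), (-0+0j)]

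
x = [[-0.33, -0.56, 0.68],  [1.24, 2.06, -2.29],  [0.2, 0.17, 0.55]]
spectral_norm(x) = 3.46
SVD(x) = [[-0.27, 0.06, 0.96],[0.96, 0.08, 0.27],[-0.06, 1.00, -0.07]] @ diag([3.456875775946348, 0.5758556399888349, 0.0003893178393893026]) @ [[0.37, 0.61, -0.7], [0.48, 0.52, 0.71], [-0.8, 0.6, 0.11]]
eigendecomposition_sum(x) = [[-0.00, -0.00, 0.00], [0.0, 0.00, -0.00], [0.00, 0.0, -0.0]] + [[-0.3, -0.66, 1.5], [1.11, 2.47, -5.62], [0.15, 0.33, -0.75]] + [[-0.03, 0.10, -0.82], [0.13, -0.41, 3.33], [0.05, -0.16, 1.3]]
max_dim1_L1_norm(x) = 5.59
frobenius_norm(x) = 3.50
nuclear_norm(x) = 4.03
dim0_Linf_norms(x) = [1.24, 2.06, 2.29]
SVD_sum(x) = [[-0.35, -0.58, 0.66], [1.22, 2.04, -2.32], [-0.08, -0.13, 0.14]] + [[0.02, 0.02, 0.02], [0.02, 0.02, 0.03], [0.28, 0.3, 0.41]] + [[-0.0, 0.0, 0.00], [-0.00, 0.00, 0.0], [0.00, -0.00, -0.0]]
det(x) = -0.00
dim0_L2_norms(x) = [1.3, 2.14, 2.45]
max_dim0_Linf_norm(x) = 2.29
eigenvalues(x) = [-0.0, 1.42, 0.86]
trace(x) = 2.28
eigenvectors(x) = [[0.80, 0.26, -0.22], [-0.60, -0.96, 0.91], [-0.11, -0.13, 0.35]]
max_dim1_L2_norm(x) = 3.32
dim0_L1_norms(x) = [1.77, 2.79, 3.52]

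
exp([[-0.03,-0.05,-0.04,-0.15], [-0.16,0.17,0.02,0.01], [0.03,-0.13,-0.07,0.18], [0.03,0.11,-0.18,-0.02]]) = [[0.97,-0.06,-0.03,-0.15],  [-0.17,1.19,0.02,0.03],  [0.04,-0.13,0.92,0.17],  [0.02,0.13,-0.17,0.96]]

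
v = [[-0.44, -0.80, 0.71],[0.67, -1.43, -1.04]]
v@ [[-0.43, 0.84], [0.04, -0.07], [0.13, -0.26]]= [[0.25, -0.5], [-0.48, 0.93]]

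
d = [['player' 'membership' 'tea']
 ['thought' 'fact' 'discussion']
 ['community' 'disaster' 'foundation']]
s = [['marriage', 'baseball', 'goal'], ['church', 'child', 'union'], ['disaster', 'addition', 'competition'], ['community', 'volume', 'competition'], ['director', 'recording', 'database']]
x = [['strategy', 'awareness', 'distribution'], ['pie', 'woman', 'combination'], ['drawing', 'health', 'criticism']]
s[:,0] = ['marriage', 'church', 'disaster', 'community', 'director']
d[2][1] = 'disaster'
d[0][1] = 'membership'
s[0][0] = 'marriage'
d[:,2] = ['tea', 'discussion', 'foundation']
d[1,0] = 'thought'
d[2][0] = 'community'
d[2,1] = 'disaster'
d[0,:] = ['player', 'membership', 'tea']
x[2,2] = 'criticism'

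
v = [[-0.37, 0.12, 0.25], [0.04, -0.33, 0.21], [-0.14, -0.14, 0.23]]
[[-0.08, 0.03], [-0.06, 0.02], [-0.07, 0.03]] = v@[[0.02, -0.01], [-0.02, 0.01], [-0.30, 0.11]]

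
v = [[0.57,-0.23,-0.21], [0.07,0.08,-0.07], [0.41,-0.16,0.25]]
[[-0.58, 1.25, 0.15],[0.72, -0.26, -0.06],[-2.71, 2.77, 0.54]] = v @ [[-1.16, 3.16, 0.57], [4.93, -1.87, -0.24], [-5.8, 4.69, 1.09]]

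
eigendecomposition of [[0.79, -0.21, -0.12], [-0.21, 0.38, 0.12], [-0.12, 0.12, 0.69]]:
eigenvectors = [[-0.78, 0.53, -0.34], [0.38, -0.04, -0.92], [0.5, 0.85, 0.17]]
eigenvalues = [0.97, 0.61, 0.28]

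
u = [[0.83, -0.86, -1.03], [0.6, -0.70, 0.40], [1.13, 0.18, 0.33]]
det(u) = -1.396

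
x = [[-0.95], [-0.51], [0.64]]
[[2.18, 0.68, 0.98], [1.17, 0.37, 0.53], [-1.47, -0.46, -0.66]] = x @ [[-2.30,-0.72,-1.03]]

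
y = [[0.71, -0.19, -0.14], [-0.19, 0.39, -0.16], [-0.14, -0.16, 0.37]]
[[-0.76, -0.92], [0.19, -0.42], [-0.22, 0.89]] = y@[[-1.67,-1.32], [-1.02,-1.14], [-1.67,1.42]]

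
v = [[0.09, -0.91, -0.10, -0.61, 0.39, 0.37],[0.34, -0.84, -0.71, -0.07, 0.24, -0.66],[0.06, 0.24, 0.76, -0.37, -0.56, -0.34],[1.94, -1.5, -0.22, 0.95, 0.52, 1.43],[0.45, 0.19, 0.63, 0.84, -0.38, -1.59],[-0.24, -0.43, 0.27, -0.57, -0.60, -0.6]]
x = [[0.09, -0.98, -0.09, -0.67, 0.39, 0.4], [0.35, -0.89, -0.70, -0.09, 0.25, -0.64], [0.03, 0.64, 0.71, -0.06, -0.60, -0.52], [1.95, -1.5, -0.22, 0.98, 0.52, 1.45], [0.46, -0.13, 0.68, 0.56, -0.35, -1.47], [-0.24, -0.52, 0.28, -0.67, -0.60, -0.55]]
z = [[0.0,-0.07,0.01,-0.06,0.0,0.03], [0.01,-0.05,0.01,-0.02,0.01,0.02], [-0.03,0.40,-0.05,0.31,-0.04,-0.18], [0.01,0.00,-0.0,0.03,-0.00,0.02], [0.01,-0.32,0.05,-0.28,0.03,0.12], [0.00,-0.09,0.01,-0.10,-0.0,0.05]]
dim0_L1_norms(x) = [3.12, 4.66, 2.68, 3.03, 2.71, 5.03]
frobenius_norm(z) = 0.73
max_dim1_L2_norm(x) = 3.07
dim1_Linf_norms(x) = [0.98, 0.89, 0.71, 1.95, 1.47, 0.67]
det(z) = 0.00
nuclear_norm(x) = 8.76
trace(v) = -0.02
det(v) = -1.16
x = v + z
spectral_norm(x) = 3.35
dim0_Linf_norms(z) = [0.03, 0.4, 0.05, 0.31, 0.04, 0.18]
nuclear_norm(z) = 0.81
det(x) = -1.21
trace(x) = -0.01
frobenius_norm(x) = 4.41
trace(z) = 0.01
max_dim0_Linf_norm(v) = 1.94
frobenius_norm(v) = 4.38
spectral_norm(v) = 3.29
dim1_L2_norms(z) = [0.1, 0.06, 0.54, 0.04, 0.45, 0.14]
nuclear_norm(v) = 8.74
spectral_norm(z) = 0.72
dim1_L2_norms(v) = [1.23, 1.35, 1.1, 3.05, 2.0, 1.17]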